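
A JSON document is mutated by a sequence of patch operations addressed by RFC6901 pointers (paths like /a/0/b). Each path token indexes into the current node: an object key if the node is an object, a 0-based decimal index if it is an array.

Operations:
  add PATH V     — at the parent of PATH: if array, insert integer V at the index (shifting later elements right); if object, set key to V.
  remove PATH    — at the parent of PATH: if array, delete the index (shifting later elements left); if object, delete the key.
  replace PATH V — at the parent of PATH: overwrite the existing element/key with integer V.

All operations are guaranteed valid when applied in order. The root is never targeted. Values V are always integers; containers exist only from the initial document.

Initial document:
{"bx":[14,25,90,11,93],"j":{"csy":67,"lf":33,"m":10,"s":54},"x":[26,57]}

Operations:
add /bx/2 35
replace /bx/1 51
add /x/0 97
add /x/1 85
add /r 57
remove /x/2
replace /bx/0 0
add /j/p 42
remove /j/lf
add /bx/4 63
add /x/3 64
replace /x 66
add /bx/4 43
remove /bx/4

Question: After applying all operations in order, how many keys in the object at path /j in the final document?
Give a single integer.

Answer: 4

Derivation:
After op 1 (add /bx/2 35): {"bx":[14,25,35,90,11,93],"j":{"csy":67,"lf":33,"m":10,"s":54},"x":[26,57]}
After op 2 (replace /bx/1 51): {"bx":[14,51,35,90,11,93],"j":{"csy":67,"lf":33,"m":10,"s":54},"x":[26,57]}
After op 3 (add /x/0 97): {"bx":[14,51,35,90,11,93],"j":{"csy":67,"lf":33,"m":10,"s":54},"x":[97,26,57]}
After op 4 (add /x/1 85): {"bx":[14,51,35,90,11,93],"j":{"csy":67,"lf":33,"m":10,"s":54},"x":[97,85,26,57]}
After op 5 (add /r 57): {"bx":[14,51,35,90,11,93],"j":{"csy":67,"lf":33,"m":10,"s":54},"r":57,"x":[97,85,26,57]}
After op 6 (remove /x/2): {"bx":[14,51,35,90,11,93],"j":{"csy":67,"lf":33,"m":10,"s":54},"r":57,"x":[97,85,57]}
After op 7 (replace /bx/0 0): {"bx":[0,51,35,90,11,93],"j":{"csy":67,"lf":33,"m":10,"s":54},"r":57,"x":[97,85,57]}
After op 8 (add /j/p 42): {"bx":[0,51,35,90,11,93],"j":{"csy":67,"lf":33,"m":10,"p":42,"s":54},"r":57,"x":[97,85,57]}
After op 9 (remove /j/lf): {"bx":[0,51,35,90,11,93],"j":{"csy":67,"m":10,"p":42,"s":54},"r":57,"x":[97,85,57]}
After op 10 (add /bx/4 63): {"bx":[0,51,35,90,63,11,93],"j":{"csy":67,"m":10,"p":42,"s":54},"r":57,"x":[97,85,57]}
After op 11 (add /x/3 64): {"bx":[0,51,35,90,63,11,93],"j":{"csy":67,"m":10,"p":42,"s":54},"r":57,"x":[97,85,57,64]}
After op 12 (replace /x 66): {"bx":[0,51,35,90,63,11,93],"j":{"csy":67,"m":10,"p":42,"s":54},"r":57,"x":66}
After op 13 (add /bx/4 43): {"bx":[0,51,35,90,43,63,11,93],"j":{"csy":67,"m":10,"p":42,"s":54},"r":57,"x":66}
After op 14 (remove /bx/4): {"bx":[0,51,35,90,63,11,93],"j":{"csy":67,"m":10,"p":42,"s":54},"r":57,"x":66}
Size at path /j: 4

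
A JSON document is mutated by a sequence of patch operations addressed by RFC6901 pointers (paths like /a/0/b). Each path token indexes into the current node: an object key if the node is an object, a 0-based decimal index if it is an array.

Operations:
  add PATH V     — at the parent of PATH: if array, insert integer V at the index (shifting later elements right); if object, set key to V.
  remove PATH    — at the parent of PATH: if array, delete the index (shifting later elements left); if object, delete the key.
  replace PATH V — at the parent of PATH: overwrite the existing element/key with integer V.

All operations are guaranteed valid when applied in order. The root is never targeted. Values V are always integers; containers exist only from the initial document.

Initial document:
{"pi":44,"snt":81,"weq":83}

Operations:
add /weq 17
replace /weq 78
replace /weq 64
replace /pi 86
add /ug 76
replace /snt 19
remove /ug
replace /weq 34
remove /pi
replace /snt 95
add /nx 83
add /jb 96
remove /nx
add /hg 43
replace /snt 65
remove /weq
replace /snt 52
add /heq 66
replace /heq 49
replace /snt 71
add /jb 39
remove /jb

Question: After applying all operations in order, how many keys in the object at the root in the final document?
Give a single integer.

Answer: 3

Derivation:
After op 1 (add /weq 17): {"pi":44,"snt":81,"weq":17}
After op 2 (replace /weq 78): {"pi":44,"snt":81,"weq":78}
After op 3 (replace /weq 64): {"pi":44,"snt":81,"weq":64}
After op 4 (replace /pi 86): {"pi":86,"snt":81,"weq":64}
After op 5 (add /ug 76): {"pi":86,"snt":81,"ug":76,"weq":64}
After op 6 (replace /snt 19): {"pi":86,"snt":19,"ug":76,"weq":64}
After op 7 (remove /ug): {"pi":86,"snt":19,"weq":64}
After op 8 (replace /weq 34): {"pi":86,"snt":19,"weq":34}
After op 9 (remove /pi): {"snt":19,"weq":34}
After op 10 (replace /snt 95): {"snt":95,"weq":34}
After op 11 (add /nx 83): {"nx":83,"snt":95,"weq":34}
After op 12 (add /jb 96): {"jb":96,"nx":83,"snt":95,"weq":34}
After op 13 (remove /nx): {"jb":96,"snt":95,"weq":34}
After op 14 (add /hg 43): {"hg":43,"jb":96,"snt":95,"weq":34}
After op 15 (replace /snt 65): {"hg":43,"jb":96,"snt":65,"weq":34}
After op 16 (remove /weq): {"hg":43,"jb":96,"snt":65}
After op 17 (replace /snt 52): {"hg":43,"jb":96,"snt":52}
After op 18 (add /heq 66): {"heq":66,"hg":43,"jb":96,"snt":52}
After op 19 (replace /heq 49): {"heq":49,"hg":43,"jb":96,"snt":52}
After op 20 (replace /snt 71): {"heq":49,"hg":43,"jb":96,"snt":71}
After op 21 (add /jb 39): {"heq":49,"hg":43,"jb":39,"snt":71}
After op 22 (remove /jb): {"heq":49,"hg":43,"snt":71}
Size at the root: 3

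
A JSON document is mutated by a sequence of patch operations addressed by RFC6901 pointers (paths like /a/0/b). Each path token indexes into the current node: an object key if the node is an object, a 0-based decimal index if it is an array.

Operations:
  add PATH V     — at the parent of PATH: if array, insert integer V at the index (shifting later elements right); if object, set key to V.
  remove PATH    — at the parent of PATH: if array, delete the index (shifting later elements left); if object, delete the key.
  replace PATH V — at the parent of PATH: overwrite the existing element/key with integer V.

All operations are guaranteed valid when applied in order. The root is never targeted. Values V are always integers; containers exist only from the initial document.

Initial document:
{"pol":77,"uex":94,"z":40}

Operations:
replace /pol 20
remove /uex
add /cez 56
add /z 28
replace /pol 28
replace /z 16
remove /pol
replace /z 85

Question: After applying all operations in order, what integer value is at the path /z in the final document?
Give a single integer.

After op 1 (replace /pol 20): {"pol":20,"uex":94,"z":40}
After op 2 (remove /uex): {"pol":20,"z":40}
After op 3 (add /cez 56): {"cez":56,"pol":20,"z":40}
After op 4 (add /z 28): {"cez":56,"pol":20,"z":28}
After op 5 (replace /pol 28): {"cez":56,"pol":28,"z":28}
After op 6 (replace /z 16): {"cez":56,"pol":28,"z":16}
After op 7 (remove /pol): {"cez":56,"z":16}
After op 8 (replace /z 85): {"cez":56,"z":85}
Value at /z: 85

Answer: 85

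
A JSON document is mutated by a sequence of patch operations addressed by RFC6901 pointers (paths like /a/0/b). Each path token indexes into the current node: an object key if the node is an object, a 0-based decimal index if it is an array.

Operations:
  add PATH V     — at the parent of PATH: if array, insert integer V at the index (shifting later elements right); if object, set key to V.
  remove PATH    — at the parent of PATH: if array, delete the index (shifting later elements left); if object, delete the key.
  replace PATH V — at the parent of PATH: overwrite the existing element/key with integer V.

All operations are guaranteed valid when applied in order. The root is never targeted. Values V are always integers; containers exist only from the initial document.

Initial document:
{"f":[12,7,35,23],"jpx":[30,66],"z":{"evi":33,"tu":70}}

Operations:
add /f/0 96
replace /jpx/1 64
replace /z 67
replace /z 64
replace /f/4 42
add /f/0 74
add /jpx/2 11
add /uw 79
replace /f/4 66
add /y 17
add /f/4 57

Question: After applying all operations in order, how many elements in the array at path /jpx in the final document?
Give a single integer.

After op 1 (add /f/0 96): {"f":[96,12,7,35,23],"jpx":[30,66],"z":{"evi":33,"tu":70}}
After op 2 (replace /jpx/1 64): {"f":[96,12,7,35,23],"jpx":[30,64],"z":{"evi":33,"tu":70}}
After op 3 (replace /z 67): {"f":[96,12,7,35,23],"jpx":[30,64],"z":67}
After op 4 (replace /z 64): {"f":[96,12,7,35,23],"jpx":[30,64],"z":64}
After op 5 (replace /f/4 42): {"f":[96,12,7,35,42],"jpx":[30,64],"z":64}
After op 6 (add /f/0 74): {"f":[74,96,12,7,35,42],"jpx":[30,64],"z":64}
After op 7 (add /jpx/2 11): {"f":[74,96,12,7,35,42],"jpx":[30,64,11],"z":64}
After op 8 (add /uw 79): {"f":[74,96,12,7,35,42],"jpx":[30,64,11],"uw":79,"z":64}
After op 9 (replace /f/4 66): {"f":[74,96,12,7,66,42],"jpx":[30,64,11],"uw":79,"z":64}
After op 10 (add /y 17): {"f":[74,96,12,7,66,42],"jpx":[30,64,11],"uw":79,"y":17,"z":64}
After op 11 (add /f/4 57): {"f":[74,96,12,7,57,66,42],"jpx":[30,64,11],"uw":79,"y":17,"z":64}
Size at path /jpx: 3

Answer: 3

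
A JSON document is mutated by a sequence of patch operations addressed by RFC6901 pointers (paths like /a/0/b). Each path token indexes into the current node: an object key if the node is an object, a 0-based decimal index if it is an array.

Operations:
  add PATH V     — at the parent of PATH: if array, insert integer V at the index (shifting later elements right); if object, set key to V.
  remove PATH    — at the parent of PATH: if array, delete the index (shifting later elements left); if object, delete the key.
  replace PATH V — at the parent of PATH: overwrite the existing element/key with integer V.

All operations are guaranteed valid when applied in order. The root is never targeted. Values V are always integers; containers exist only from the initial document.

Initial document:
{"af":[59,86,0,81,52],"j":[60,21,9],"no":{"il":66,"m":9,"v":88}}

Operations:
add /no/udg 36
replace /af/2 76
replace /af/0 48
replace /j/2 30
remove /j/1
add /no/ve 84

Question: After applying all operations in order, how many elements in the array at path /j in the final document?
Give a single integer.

After op 1 (add /no/udg 36): {"af":[59,86,0,81,52],"j":[60,21,9],"no":{"il":66,"m":9,"udg":36,"v":88}}
After op 2 (replace /af/2 76): {"af":[59,86,76,81,52],"j":[60,21,9],"no":{"il":66,"m":9,"udg":36,"v":88}}
After op 3 (replace /af/0 48): {"af":[48,86,76,81,52],"j":[60,21,9],"no":{"il":66,"m":9,"udg":36,"v":88}}
After op 4 (replace /j/2 30): {"af":[48,86,76,81,52],"j":[60,21,30],"no":{"il":66,"m":9,"udg":36,"v":88}}
After op 5 (remove /j/1): {"af":[48,86,76,81,52],"j":[60,30],"no":{"il":66,"m":9,"udg":36,"v":88}}
After op 6 (add /no/ve 84): {"af":[48,86,76,81,52],"j":[60,30],"no":{"il":66,"m":9,"udg":36,"v":88,"ve":84}}
Size at path /j: 2

Answer: 2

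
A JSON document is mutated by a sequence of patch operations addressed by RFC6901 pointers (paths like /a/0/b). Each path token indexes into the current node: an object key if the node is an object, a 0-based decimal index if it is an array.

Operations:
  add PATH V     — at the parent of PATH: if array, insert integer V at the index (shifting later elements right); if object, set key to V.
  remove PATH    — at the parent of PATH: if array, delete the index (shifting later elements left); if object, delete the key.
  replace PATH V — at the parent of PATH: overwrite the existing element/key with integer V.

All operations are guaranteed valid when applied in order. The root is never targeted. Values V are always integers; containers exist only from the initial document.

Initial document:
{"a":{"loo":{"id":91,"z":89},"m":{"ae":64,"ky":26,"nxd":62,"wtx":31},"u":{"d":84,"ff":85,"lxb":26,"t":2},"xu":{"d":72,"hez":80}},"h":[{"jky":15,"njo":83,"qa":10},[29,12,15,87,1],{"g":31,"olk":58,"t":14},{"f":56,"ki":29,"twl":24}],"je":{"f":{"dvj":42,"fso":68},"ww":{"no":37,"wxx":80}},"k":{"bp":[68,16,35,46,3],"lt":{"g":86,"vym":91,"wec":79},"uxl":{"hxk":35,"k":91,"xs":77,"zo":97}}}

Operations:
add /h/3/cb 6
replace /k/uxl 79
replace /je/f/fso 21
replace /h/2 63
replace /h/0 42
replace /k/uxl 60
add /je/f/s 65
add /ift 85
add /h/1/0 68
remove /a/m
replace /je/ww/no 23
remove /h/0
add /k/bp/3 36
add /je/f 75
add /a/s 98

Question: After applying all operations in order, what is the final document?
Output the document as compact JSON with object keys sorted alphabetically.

Answer: {"a":{"loo":{"id":91,"z":89},"s":98,"u":{"d":84,"ff":85,"lxb":26,"t":2},"xu":{"d":72,"hez":80}},"h":[[68,29,12,15,87,1],63,{"cb":6,"f":56,"ki":29,"twl":24}],"ift":85,"je":{"f":75,"ww":{"no":23,"wxx":80}},"k":{"bp":[68,16,35,36,46,3],"lt":{"g":86,"vym":91,"wec":79},"uxl":60}}

Derivation:
After op 1 (add /h/3/cb 6): {"a":{"loo":{"id":91,"z":89},"m":{"ae":64,"ky":26,"nxd":62,"wtx":31},"u":{"d":84,"ff":85,"lxb":26,"t":2},"xu":{"d":72,"hez":80}},"h":[{"jky":15,"njo":83,"qa":10},[29,12,15,87,1],{"g":31,"olk":58,"t":14},{"cb":6,"f":56,"ki":29,"twl":24}],"je":{"f":{"dvj":42,"fso":68},"ww":{"no":37,"wxx":80}},"k":{"bp":[68,16,35,46,3],"lt":{"g":86,"vym":91,"wec":79},"uxl":{"hxk":35,"k":91,"xs":77,"zo":97}}}
After op 2 (replace /k/uxl 79): {"a":{"loo":{"id":91,"z":89},"m":{"ae":64,"ky":26,"nxd":62,"wtx":31},"u":{"d":84,"ff":85,"lxb":26,"t":2},"xu":{"d":72,"hez":80}},"h":[{"jky":15,"njo":83,"qa":10},[29,12,15,87,1],{"g":31,"olk":58,"t":14},{"cb":6,"f":56,"ki":29,"twl":24}],"je":{"f":{"dvj":42,"fso":68},"ww":{"no":37,"wxx":80}},"k":{"bp":[68,16,35,46,3],"lt":{"g":86,"vym":91,"wec":79},"uxl":79}}
After op 3 (replace /je/f/fso 21): {"a":{"loo":{"id":91,"z":89},"m":{"ae":64,"ky":26,"nxd":62,"wtx":31},"u":{"d":84,"ff":85,"lxb":26,"t":2},"xu":{"d":72,"hez":80}},"h":[{"jky":15,"njo":83,"qa":10},[29,12,15,87,1],{"g":31,"olk":58,"t":14},{"cb":6,"f":56,"ki":29,"twl":24}],"je":{"f":{"dvj":42,"fso":21},"ww":{"no":37,"wxx":80}},"k":{"bp":[68,16,35,46,3],"lt":{"g":86,"vym":91,"wec":79},"uxl":79}}
After op 4 (replace /h/2 63): {"a":{"loo":{"id":91,"z":89},"m":{"ae":64,"ky":26,"nxd":62,"wtx":31},"u":{"d":84,"ff":85,"lxb":26,"t":2},"xu":{"d":72,"hez":80}},"h":[{"jky":15,"njo":83,"qa":10},[29,12,15,87,1],63,{"cb":6,"f":56,"ki":29,"twl":24}],"je":{"f":{"dvj":42,"fso":21},"ww":{"no":37,"wxx":80}},"k":{"bp":[68,16,35,46,3],"lt":{"g":86,"vym":91,"wec":79},"uxl":79}}
After op 5 (replace /h/0 42): {"a":{"loo":{"id":91,"z":89},"m":{"ae":64,"ky":26,"nxd":62,"wtx":31},"u":{"d":84,"ff":85,"lxb":26,"t":2},"xu":{"d":72,"hez":80}},"h":[42,[29,12,15,87,1],63,{"cb":6,"f":56,"ki":29,"twl":24}],"je":{"f":{"dvj":42,"fso":21},"ww":{"no":37,"wxx":80}},"k":{"bp":[68,16,35,46,3],"lt":{"g":86,"vym":91,"wec":79},"uxl":79}}
After op 6 (replace /k/uxl 60): {"a":{"loo":{"id":91,"z":89},"m":{"ae":64,"ky":26,"nxd":62,"wtx":31},"u":{"d":84,"ff":85,"lxb":26,"t":2},"xu":{"d":72,"hez":80}},"h":[42,[29,12,15,87,1],63,{"cb":6,"f":56,"ki":29,"twl":24}],"je":{"f":{"dvj":42,"fso":21},"ww":{"no":37,"wxx":80}},"k":{"bp":[68,16,35,46,3],"lt":{"g":86,"vym":91,"wec":79},"uxl":60}}
After op 7 (add /je/f/s 65): {"a":{"loo":{"id":91,"z":89},"m":{"ae":64,"ky":26,"nxd":62,"wtx":31},"u":{"d":84,"ff":85,"lxb":26,"t":2},"xu":{"d":72,"hez":80}},"h":[42,[29,12,15,87,1],63,{"cb":6,"f":56,"ki":29,"twl":24}],"je":{"f":{"dvj":42,"fso":21,"s":65},"ww":{"no":37,"wxx":80}},"k":{"bp":[68,16,35,46,3],"lt":{"g":86,"vym":91,"wec":79},"uxl":60}}
After op 8 (add /ift 85): {"a":{"loo":{"id":91,"z":89},"m":{"ae":64,"ky":26,"nxd":62,"wtx":31},"u":{"d":84,"ff":85,"lxb":26,"t":2},"xu":{"d":72,"hez":80}},"h":[42,[29,12,15,87,1],63,{"cb":6,"f":56,"ki":29,"twl":24}],"ift":85,"je":{"f":{"dvj":42,"fso":21,"s":65},"ww":{"no":37,"wxx":80}},"k":{"bp":[68,16,35,46,3],"lt":{"g":86,"vym":91,"wec":79},"uxl":60}}
After op 9 (add /h/1/0 68): {"a":{"loo":{"id":91,"z":89},"m":{"ae":64,"ky":26,"nxd":62,"wtx":31},"u":{"d":84,"ff":85,"lxb":26,"t":2},"xu":{"d":72,"hez":80}},"h":[42,[68,29,12,15,87,1],63,{"cb":6,"f":56,"ki":29,"twl":24}],"ift":85,"je":{"f":{"dvj":42,"fso":21,"s":65},"ww":{"no":37,"wxx":80}},"k":{"bp":[68,16,35,46,3],"lt":{"g":86,"vym":91,"wec":79},"uxl":60}}
After op 10 (remove /a/m): {"a":{"loo":{"id":91,"z":89},"u":{"d":84,"ff":85,"lxb":26,"t":2},"xu":{"d":72,"hez":80}},"h":[42,[68,29,12,15,87,1],63,{"cb":6,"f":56,"ki":29,"twl":24}],"ift":85,"je":{"f":{"dvj":42,"fso":21,"s":65},"ww":{"no":37,"wxx":80}},"k":{"bp":[68,16,35,46,3],"lt":{"g":86,"vym":91,"wec":79},"uxl":60}}
After op 11 (replace /je/ww/no 23): {"a":{"loo":{"id":91,"z":89},"u":{"d":84,"ff":85,"lxb":26,"t":2},"xu":{"d":72,"hez":80}},"h":[42,[68,29,12,15,87,1],63,{"cb":6,"f":56,"ki":29,"twl":24}],"ift":85,"je":{"f":{"dvj":42,"fso":21,"s":65},"ww":{"no":23,"wxx":80}},"k":{"bp":[68,16,35,46,3],"lt":{"g":86,"vym":91,"wec":79},"uxl":60}}
After op 12 (remove /h/0): {"a":{"loo":{"id":91,"z":89},"u":{"d":84,"ff":85,"lxb":26,"t":2},"xu":{"d":72,"hez":80}},"h":[[68,29,12,15,87,1],63,{"cb":6,"f":56,"ki":29,"twl":24}],"ift":85,"je":{"f":{"dvj":42,"fso":21,"s":65},"ww":{"no":23,"wxx":80}},"k":{"bp":[68,16,35,46,3],"lt":{"g":86,"vym":91,"wec":79},"uxl":60}}
After op 13 (add /k/bp/3 36): {"a":{"loo":{"id":91,"z":89},"u":{"d":84,"ff":85,"lxb":26,"t":2},"xu":{"d":72,"hez":80}},"h":[[68,29,12,15,87,1],63,{"cb":6,"f":56,"ki":29,"twl":24}],"ift":85,"je":{"f":{"dvj":42,"fso":21,"s":65},"ww":{"no":23,"wxx":80}},"k":{"bp":[68,16,35,36,46,3],"lt":{"g":86,"vym":91,"wec":79},"uxl":60}}
After op 14 (add /je/f 75): {"a":{"loo":{"id":91,"z":89},"u":{"d":84,"ff":85,"lxb":26,"t":2},"xu":{"d":72,"hez":80}},"h":[[68,29,12,15,87,1],63,{"cb":6,"f":56,"ki":29,"twl":24}],"ift":85,"je":{"f":75,"ww":{"no":23,"wxx":80}},"k":{"bp":[68,16,35,36,46,3],"lt":{"g":86,"vym":91,"wec":79},"uxl":60}}
After op 15 (add /a/s 98): {"a":{"loo":{"id":91,"z":89},"s":98,"u":{"d":84,"ff":85,"lxb":26,"t":2},"xu":{"d":72,"hez":80}},"h":[[68,29,12,15,87,1],63,{"cb":6,"f":56,"ki":29,"twl":24}],"ift":85,"je":{"f":75,"ww":{"no":23,"wxx":80}},"k":{"bp":[68,16,35,36,46,3],"lt":{"g":86,"vym":91,"wec":79},"uxl":60}}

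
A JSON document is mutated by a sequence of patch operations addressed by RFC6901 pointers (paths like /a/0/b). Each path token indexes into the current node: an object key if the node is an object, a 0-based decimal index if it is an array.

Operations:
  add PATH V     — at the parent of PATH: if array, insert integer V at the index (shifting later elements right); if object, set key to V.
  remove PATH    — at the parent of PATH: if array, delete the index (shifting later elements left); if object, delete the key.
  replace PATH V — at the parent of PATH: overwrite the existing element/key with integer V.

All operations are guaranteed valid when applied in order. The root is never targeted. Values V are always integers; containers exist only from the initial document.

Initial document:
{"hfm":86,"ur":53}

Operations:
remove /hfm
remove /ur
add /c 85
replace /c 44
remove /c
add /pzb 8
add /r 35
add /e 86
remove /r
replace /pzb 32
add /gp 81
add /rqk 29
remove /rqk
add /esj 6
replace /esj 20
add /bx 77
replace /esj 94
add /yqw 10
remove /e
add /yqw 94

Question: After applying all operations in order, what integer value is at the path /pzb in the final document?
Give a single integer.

Answer: 32

Derivation:
After op 1 (remove /hfm): {"ur":53}
After op 2 (remove /ur): {}
After op 3 (add /c 85): {"c":85}
After op 4 (replace /c 44): {"c":44}
After op 5 (remove /c): {}
After op 6 (add /pzb 8): {"pzb":8}
After op 7 (add /r 35): {"pzb":8,"r":35}
After op 8 (add /e 86): {"e":86,"pzb":8,"r":35}
After op 9 (remove /r): {"e":86,"pzb":8}
After op 10 (replace /pzb 32): {"e":86,"pzb":32}
After op 11 (add /gp 81): {"e":86,"gp":81,"pzb":32}
After op 12 (add /rqk 29): {"e":86,"gp":81,"pzb":32,"rqk":29}
After op 13 (remove /rqk): {"e":86,"gp":81,"pzb":32}
After op 14 (add /esj 6): {"e":86,"esj":6,"gp":81,"pzb":32}
After op 15 (replace /esj 20): {"e":86,"esj":20,"gp":81,"pzb":32}
After op 16 (add /bx 77): {"bx":77,"e":86,"esj":20,"gp":81,"pzb":32}
After op 17 (replace /esj 94): {"bx":77,"e":86,"esj":94,"gp":81,"pzb":32}
After op 18 (add /yqw 10): {"bx":77,"e":86,"esj":94,"gp":81,"pzb":32,"yqw":10}
After op 19 (remove /e): {"bx":77,"esj":94,"gp":81,"pzb":32,"yqw":10}
After op 20 (add /yqw 94): {"bx":77,"esj":94,"gp":81,"pzb":32,"yqw":94}
Value at /pzb: 32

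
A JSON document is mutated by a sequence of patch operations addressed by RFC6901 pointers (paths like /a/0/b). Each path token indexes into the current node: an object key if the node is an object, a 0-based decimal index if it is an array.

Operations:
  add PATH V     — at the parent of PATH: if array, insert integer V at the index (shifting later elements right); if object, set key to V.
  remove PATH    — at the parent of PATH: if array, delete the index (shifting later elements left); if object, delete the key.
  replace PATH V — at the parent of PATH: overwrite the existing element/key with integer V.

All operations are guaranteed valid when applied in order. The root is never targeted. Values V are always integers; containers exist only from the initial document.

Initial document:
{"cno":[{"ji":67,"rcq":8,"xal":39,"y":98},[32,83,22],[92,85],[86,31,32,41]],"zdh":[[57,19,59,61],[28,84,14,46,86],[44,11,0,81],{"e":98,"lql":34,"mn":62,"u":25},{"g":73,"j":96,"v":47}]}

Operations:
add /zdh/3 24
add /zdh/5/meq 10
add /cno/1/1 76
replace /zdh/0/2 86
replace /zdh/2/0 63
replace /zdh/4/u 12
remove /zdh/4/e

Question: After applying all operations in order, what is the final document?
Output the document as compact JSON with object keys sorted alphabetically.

After op 1 (add /zdh/3 24): {"cno":[{"ji":67,"rcq":8,"xal":39,"y":98},[32,83,22],[92,85],[86,31,32,41]],"zdh":[[57,19,59,61],[28,84,14,46,86],[44,11,0,81],24,{"e":98,"lql":34,"mn":62,"u":25},{"g":73,"j":96,"v":47}]}
After op 2 (add /zdh/5/meq 10): {"cno":[{"ji":67,"rcq":8,"xal":39,"y":98},[32,83,22],[92,85],[86,31,32,41]],"zdh":[[57,19,59,61],[28,84,14,46,86],[44,11,0,81],24,{"e":98,"lql":34,"mn":62,"u":25},{"g":73,"j":96,"meq":10,"v":47}]}
After op 3 (add /cno/1/1 76): {"cno":[{"ji":67,"rcq":8,"xal":39,"y":98},[32,76,83,22],[92,85],[86,31,32,41]],"zdh":[[57,19,59,61],[28,84,14,46,86],[44,11,0,81],24,{"e":98,"lql":34,"mn":62,"u":25},{"g":73,"j":96,"meq":10,"v":47}]}
After op 4 (replace /zdh/0/2 86): {"cno":[{"ji":67,"rcq":8,"xal":39,"y":98},[32,76,83,22],[92,85],[86,31,32,41]],"zdh":[[57,19,86,61],[28,84,14,46,86],[44,11,0,81],24,{"e":98,"lql":34,"mn":62,"u":25},{"g":73,"j":96,"meq":10,"v":47}]}
After op 5 (replace /zdh/2/0 63): {"cno":[{"ji":67,"rcq":8,"xal":39,"y":98},[32,76,83,22],[92,85],[86,31,32,41]],"zdh":[[57,19,86,61],[28,84,14,46,86],[63,11,0,81],24,{"e":98,"lql":34,"mn":62,"u":25},{"g":73,"j":96,"meq":10,"v":47}]}
After op 6 (replace /zdh/4/u 12): {"cno":[{"ji":67,"rcq":8,"xal":39,"y":98},[32,76,83,22],[92,85],[86,31,32,41]],"zdh":[[57,19,86,61],[28,84,14,46,86],[63,11,0,81],24,{"e":98,"lql":34,"mn":62,"u":12},{"g":73,"j":96,"meq":10,"v":47}]}
After op 7 (remove /zdh/4/e): {"cno":[{"ji":67,"rcq":8,"xal":39,"y":98},[32,76,83,22],[92,85],[86,31,32,41]],"zdh":[[57,19,86,61],[28,84,14,46,86],[63,11,0,81],24,{"lql":34,"mn":62,"u":12},{"g":73,"j":96,"meq":10,"v":47}]}

Answer: {"cno":[{"ji":67,"rcq":8,"xal":39,"y":98},[32,76,83,22],[92,85],[86,31,32,41]],"zdh":[[57,19,86,61],[28,84,14,46,86],[63,11,0,81],24,{"lql":34,"mn":62,"u":12},{"g":73,"j":96,"meq":10,"v":47}]}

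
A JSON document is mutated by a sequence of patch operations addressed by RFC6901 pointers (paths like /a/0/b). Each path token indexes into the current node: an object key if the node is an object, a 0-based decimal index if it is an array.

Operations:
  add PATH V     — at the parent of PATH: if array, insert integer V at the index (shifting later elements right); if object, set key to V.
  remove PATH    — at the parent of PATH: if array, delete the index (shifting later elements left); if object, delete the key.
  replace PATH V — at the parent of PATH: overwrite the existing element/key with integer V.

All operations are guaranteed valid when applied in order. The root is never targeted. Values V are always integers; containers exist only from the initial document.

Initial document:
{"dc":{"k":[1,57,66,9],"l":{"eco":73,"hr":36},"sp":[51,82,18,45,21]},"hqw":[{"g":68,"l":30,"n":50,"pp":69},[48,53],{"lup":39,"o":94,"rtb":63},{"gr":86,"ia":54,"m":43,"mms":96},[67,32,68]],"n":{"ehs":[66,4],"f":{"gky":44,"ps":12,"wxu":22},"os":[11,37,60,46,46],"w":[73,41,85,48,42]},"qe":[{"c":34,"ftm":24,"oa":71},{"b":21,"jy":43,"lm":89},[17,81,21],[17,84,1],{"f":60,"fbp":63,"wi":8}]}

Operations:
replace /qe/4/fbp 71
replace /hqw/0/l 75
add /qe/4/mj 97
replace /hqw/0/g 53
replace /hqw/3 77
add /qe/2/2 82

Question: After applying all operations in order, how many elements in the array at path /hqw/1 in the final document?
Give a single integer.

Answer: 2

Derivation:
After op 1 (replace /qe/4/fbp 71): {"dc":{"k":[1,57,66,9],"l":{"eco":73,"hr":36},"sp":[51,82,18,45,21]},"hqw":[{"g":68,"l":30,"n":50,"pp":69},[48,53],{"lup":39,"o":94,"rtb":63},{"gr":86,"ia":54,"m":43,"mms":96},[67,32,68]],"n":{"ehs":[66,4],"f":{"gky":44,"ps":12,"wxu":22},"os":[11,37,60,46,46],"w":[73,41,85,48,42]},"qe":[{"c":34,"ftm":24,"oa":71},{"b":21,"jy":43,"lm":89},[17,81,21],[17,84,1],{"f":60,"fbp":71,"wi":8}]}
After op 2 (replace /hqw/0/l 75): {"dc":{"k":[1,57,66,9],"l":{"eco":73,"hr":36},"sp":[51,82,18,45,21]},"hqw":[{"g":68,"l":75,"n":50,"pp":69},[48,53],{"lup":39,"o":94,"rtb":63},{"gr":86,"ia":54,"m":43,"mms":96},[67,32,68]],"n":{"ehs":[66,4],"f":{"gky":44,"ps":12,"wxu":22},"os":[11,37,60,46,46],"w":[73,41,85,48,42]},"qe":[{"c":34,"ftm":24,"oa":71},{"b":21,"jy":43,"lm":89},[17,81,21],[17,84,1],{"f":60,"fbp":71,"wi":8}]}
After op 3 (add /qe/4/mj 97): {"dc":{"k":[1,57,66,9],"l":{"eco":73,"hr":36},"sp":[51,82,18,45,21]},"hqw":[{"g":68,"l":75,"n":50,"pp":69},[48,53],{"lup":39,"o":94,"rtb":63},{"gr":86,"ia":54,"m":43,"mms":96},[67,32,68]],"n":{"ehs":[66,4],"f":{"gky":44,"ps":12,"wxu":22},"os":[11,37,60,46,46],"w":[73,41,85,48,42]},"qe":[{"c":34,"ftm":24,"oa":71},{"b":21,"jy":43,"lm":89},[17,81,21],[17,84,1],{"f":60,"fbp":71,"mj":97,"wi":8}]}
After op 4 (replace /hqw/0/g 53): {"dc":{"k":[1,57,66,9],"l":{"eco":73,"hr":36},"sp":[51,82,18,45,21]},"hqw":[{"g":53,"l":75,"n":50,"pp":69},[48,53],{"lup":39,"o":94,"rtb":63},{"gr":86,"ia":54,"m":43,"mms":96},[67,32,68]],"n":{"ehs":[66,4],"f":{"gky":44,"ps":12,"wxu":22},"os":[11,37,60,46,46],"w":[73,41,85,48,42]},"qe":[{"c":34,"ftm":24,"oa":71},{"b":21,"jy":43,"lm":89},[17,81,21],[17,84,1],{"f":60,"fbp":71,"mj":97,"wi":8}]}
After op 5 (replace /hqw/3 77): {"dc":{"k":[1,57,66,9],"l":{"eco":73,"hr":36},"sp":[51,82,18,45,21]},"hqw":[{"g":53,"l":75,"n":50,"pp":69},[48,53],{"lup":39,"o":94,"rtb":63},77,[67,32,68]],"n":{"ehs":[66,4],"f":{"gky":44,"ps":12,"wxu":22},"os":[11,37,60,46,46],"w":[73,41,85,48,42]},"qe":[{"c":34,"ftm":24,"oa":71},{"b":21,"jy":43,"lm":89},[17,81,21],[17,84,1],{"f":60,"fbp":71,"mj":97,"wi":8}]}
After op 6 (add /qe/2/2 82): {"dc":{"k":[1,57,66,9],"l":{"eco":73,"hr":36},"sp":[51,82,18,45,21]},"hqw":[{"g":53,"l":75,"n":50,"pp":69},[48,53],{"lup":39,"o":94,"rtb":63},77,[67,32,68]],"n":{"ehs":[66,4],"f":{"gky":44,"ps":12,"wxu":22},"os":[11,37,60,46,46],"w":[73,41,85,48,42]},"qe":[{"c":34,"ftm":24,"oa":71},{"b":21,"jy":43,"lm":89},[17,81,82,21],[17,84,1],{"f":60,"fbp":71,"mj":97,"wi":8}]}
Size at path /hqw/1: 2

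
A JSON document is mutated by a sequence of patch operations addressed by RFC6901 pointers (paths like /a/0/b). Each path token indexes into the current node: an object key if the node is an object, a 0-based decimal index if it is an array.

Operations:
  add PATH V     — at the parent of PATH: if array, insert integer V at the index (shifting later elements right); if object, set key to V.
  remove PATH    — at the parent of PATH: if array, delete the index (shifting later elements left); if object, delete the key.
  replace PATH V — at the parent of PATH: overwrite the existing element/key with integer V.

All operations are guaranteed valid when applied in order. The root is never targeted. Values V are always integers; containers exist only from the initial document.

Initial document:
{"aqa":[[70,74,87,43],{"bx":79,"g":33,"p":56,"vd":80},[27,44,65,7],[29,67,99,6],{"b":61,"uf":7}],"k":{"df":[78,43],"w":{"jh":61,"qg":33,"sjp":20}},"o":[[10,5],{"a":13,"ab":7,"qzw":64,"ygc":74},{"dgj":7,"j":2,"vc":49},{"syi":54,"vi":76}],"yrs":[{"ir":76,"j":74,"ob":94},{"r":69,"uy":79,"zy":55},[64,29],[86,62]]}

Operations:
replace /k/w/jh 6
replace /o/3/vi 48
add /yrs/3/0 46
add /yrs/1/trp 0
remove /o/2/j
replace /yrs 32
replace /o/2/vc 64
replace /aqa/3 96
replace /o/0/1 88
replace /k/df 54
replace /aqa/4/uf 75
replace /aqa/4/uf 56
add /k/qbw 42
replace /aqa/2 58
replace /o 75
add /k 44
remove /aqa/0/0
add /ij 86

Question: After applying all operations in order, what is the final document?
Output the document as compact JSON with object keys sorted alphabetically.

After op 1 (replace /k/w/jh 6): {"aqa":[[70,74,87,43],{"bx":79,"g":33,"p":56,"vd":80},[27,44,65,7],[29,67,99,6],{"b":61,"uf":7}],"k":{"df":[78,43],"w":{"jh":6,"qg":33,"sjp":20}},"o":[[10,5],{"a":13,"ab":7,"qzw":64,"ygc":74},{"dgj":7,"j":2,"vc":49},{"syi":54,"vi":76}],"yrs":[{"ir":76,"j":74,"ob":94},{"r":69,"uy":79,"zy":55},[64,29],[86,62]]}
After op 2 (replace /o/3/vi 48): {"aqa":[[70,74,87,43],{"bx":79,"g":33,"p":56,"vd":80},[27,44,65,7],[29,67,99,6],{"b":61,"uf":7}],"k":{"df":[78,43],"w":{"jh":6,"qg":33,"sjp":20}},"o":[[10,5],{"a":13,"ab":7,"qzw":64,"ygc":74},{"dgj":7,"j":2,"vc":49},{"syi":54,"vi":48}],"yrs":[{"ir":76,"j":74,"ob":94},{"r":69,"uy":79,"zy":55},[64,29],[86,62]]}
After op 3 (add /yrs/3/0 46): {"aqa":[[70,74,87,43],{"bx":79,"g":33,"p":56,"vd":80},[27,44,65,7],[29,67,99,6],{"b":61,"uf":7}],"k":{"df":[78,43],"w":{"jh":6,"qg":33,"sjp":20}},"o":[[10,5],{"a":13,"ab":7,"qzw":64,"ygc":74},{"dgj":7,"j":2,"vc":49},{"syi":54,"vi":48}],"yrs":[{"ir":76,"j":74,"ob":94},{"r":69,"uy":79,"zy":55},[64,29],[46,86,62]]}
After op 4 (add /yrs/1/trp 0): {"aqa":[[70,74,87,43],{"bx":79,"g":33,"p":56,"vd":80},[27,44,65,7],[29,67,99,6],{"b":61,"uf":7}],"k":{"df":[78,43],"w":{"jh":6,"qg":33,"sjp":20}},"o":[[10,5],{"a":13,"ab":7,"qzw":64,"ygc":74},{"dgj":7,"j":2,"vc":49},{"syi":54,"vi":48}],"yrs":[{"ir":76,"j":74,"ob":94},{"r":69,"trp":0,"uy":79,"zy":55},[64,29],[46,86,62]]}
After op 5 (remove /o/2/j): {"aqa":[[70,74,87,43],{"bx":79,"g":33,"p":56,"vd":80},[27,44,65,7],[29,67,99,6],{"b":61,"uf":7}],"k":{"df":[78,43],"w":{"jh":6,"qg":33,"sjp":20}},"o":[[10,5],{"a":13,"ab":7,"qzw":64,"ygc":74},{"dgj":7,"vc":49},{"syi":54,"vi":48}],"yrs":[{"ir":76,"j":74,"ob":94},{"r":69,"trp":0,"uy":79,"zy":55},[64,29],[46,86,62]]}
After op 6 (replace /yrs 32): {"aqa":[[70,74,87,43],{"bx":79,"g":33,"p":56,"vd":80},[27,44,65,7],[29,67,99,6],{"b":61,"uf":7}],"k":{"df":[78,43],"w":{"jh":6,"qg":33,"sjp":20}},"o":[[10,5],{"a":13,"ab":7,"qzw":64,"ygc":74},{"dgj":7,"vc":49},{"syi":54,"vi":48}],"yrs":32}
After op 7 (replace /o/2/vc 64): {"aqa":[[70,74,87,43],{"bx":79,"g":33,"p":56,"vd":80},[27,44,65,7],[29,67,99,6],{"b":61,"uf":7}],"k":{"df":[78,43],"w":{"jh":6,"qg":33,"sjp":20}},"o":[[10,5],{"a":13,"ab":7,"qzw":64,"ygc":74},{"dgj":7,"vc":64},{"syi":54,"vi":48}],"yrs":32}
After op 8 (replace /aqa/3 96): {"aqa":[[70,74,87,43],{"bx":79,"g":33,"p":56,"vd":80},[27,44,65,7],96,{"b":61,"uf":7}],"k":{"df":[78,43],"w":{"jh":6,"qg":33,"sjp":20}},"o":[[10,5],{"a":13,"ab":7,"qzw":64,"ygc":74},{"dgj":7,"vc":64},{"syi":54,"vi":48}],"yrs":32}
After op 9 (replace /o/0/1 88): {"aqa":[[70,74,87,43],{"bx":79,"g":33,"p":56,"vd":80},[27,44,65,7],96,{"b":61,"uf":7}],"k":{"df":[78,43],"w":{"jh":6,"qg":33,"sjp":20}},"o":[[10,88],{"a":13,"ab":7,"qzw":64,"ygc":74},{"dgj":7,"vc":64},{"syi":54,"vi":48}],"yrs":32}
After op 10 (replace /k/df 54): {"aqa":[[70,74,87,43],{"bx":79,"g":33,"p":56,"vd":80},[27,44,65,7],96,{"b":61,"uf":7}],"k":{"df":54,"w":{"jh":6,"qg":33,"sjp":20}},"o":[[10,88],{"a":13,"ab":7,"qzw":64,"ygc":74},{"dgj":7,"vc":64},{"syi":54,"vi":48}],"yrs":32}
After op 11 (replace /aqa/4/uf 75): {"aqa":[[70,74,87,43],{"bx":79,"g":33,"p":56,"vd":80},[27,44,65,7],96,{"b":61,"uf":75}],"k":{"df":54,"w":{"jh":6,"qg":33,"sjp":20}},"o":[[10,88],{"a":13,"ab":7,"qzw":64,"ygc":74},{"dgj":7,"vc":64},{"syi":54,"vi":48}],"yrs":32}
After op 12 (replace /aqa/4/uf 56): {"aqa":[[70,74,87,43],{"bx":79,"g":33,"p":56,"vd":80},[27,44,65,7],96,{"b":61,"uf":56}],"k":{"df":54,"w":{"jh":6,"qg":33,"sjp":20}},"o":[[10,88],{"a":13,"ab":7,"qzw":64,"ygc":74},{"dgj":7,"vc":64},{"syi":54,"vi":48}],"yrs":32}
After op 13 (add /k/qbw 42): {"aqa":[[70,74,87,43],{"bx":79,"g":33,"p":56,"vd":80},[27,44,65,7],96,{"b":61,"uf":56}],"k":{"df":54,"qbw":42,"w":{"jh":6,"qg":33,"sjp":20}},"o":[[10,88],{"a":13,"ab":7,"qzw":64,"ygc":74},{"dgj":7,"vc":64},{"syi":54,"vi":48}],"yrs":32}
After op 14 (replace /aqa/2 58): {"aqa":[[70,74,87,43],{"bx":79,"g":33,"p":56,"vd":80},58,96,{"b":61,"uf":56}],"k":{"df":54,"qbw":42,"w":{"jh":6,"qg":33,"sjp":20}},"o":[[10,88],{"a":13,"ab":7,"qzw":64,"ygc":74},{"dgj":7,"vc":64},{"syi":54,"vi":48}],"yrs":32}
After op 15 (replace /o 75): {"aqa":[[70,74,87,43],{"bx":79,"g":33,"p":56,"vd":80},58,96,{"b":61,"uf":56}],"k":{"df":54,"qbw":42,"w":{"jh":6,"qg":33,"sjp":20}},"o":75,"yrs":32}
After op 16 (add /k 44): {"aqa":[[70,74,87,43],{"bx":79,"g":33,"p":56,"vd":80},58,96,{"b":61,"uf":56}],"k":44,"o":75,"yrs":32}
After op 17 (remove /aqa/0/0): {"aqa":[[74,87,43],{"bx":79,"g":33,"p":56,"vd":80},58,96,{"b":61,"uf":56}],"k":44,"o":75,"yrs":32}
After op 18 (add /ij 86): {"aqa":[[74,87,43],{"bx":79,"g":33,"p":56,"vd":80},58,96,{"b":61,"uf":56}],"ij":86,"k":44,"o":75,"yrs":32}

Answer: {"aqa":[[74,87,43],{"bx":79,"g":33,"p":56,"vd":80},58,96,{"b":61,"uf":56}],"ij":86,"k":44,"o":75,"yrs":32}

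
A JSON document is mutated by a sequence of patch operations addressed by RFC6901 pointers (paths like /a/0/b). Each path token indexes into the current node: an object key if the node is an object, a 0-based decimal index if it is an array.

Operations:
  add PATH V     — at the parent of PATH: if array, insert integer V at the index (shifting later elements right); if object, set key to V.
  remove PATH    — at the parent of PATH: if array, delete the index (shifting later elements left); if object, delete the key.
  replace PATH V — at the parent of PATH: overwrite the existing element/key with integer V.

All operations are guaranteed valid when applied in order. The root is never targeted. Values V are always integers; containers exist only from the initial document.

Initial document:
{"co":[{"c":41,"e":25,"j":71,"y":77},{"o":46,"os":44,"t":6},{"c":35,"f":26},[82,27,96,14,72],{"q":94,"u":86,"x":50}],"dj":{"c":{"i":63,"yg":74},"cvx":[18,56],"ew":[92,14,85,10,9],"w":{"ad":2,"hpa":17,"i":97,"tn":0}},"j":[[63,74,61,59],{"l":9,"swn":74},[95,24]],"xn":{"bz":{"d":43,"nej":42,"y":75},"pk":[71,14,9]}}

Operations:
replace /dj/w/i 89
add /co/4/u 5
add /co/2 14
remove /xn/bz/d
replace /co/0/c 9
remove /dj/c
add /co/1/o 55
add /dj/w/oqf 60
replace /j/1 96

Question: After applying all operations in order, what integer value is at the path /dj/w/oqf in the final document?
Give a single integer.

After op 1 (replace /dj/w/i 89): {"co":[{"c":41,"e":25,"j":71,"y":77},{"o":46,"os":44,"t":6},{"c":35,"f":26},[82,27,96,14,72],{"q":94,"u":86,"x":50}],"dj":{"c":{"i":63,"yg":74},"cvx":[18,56],"ew":[92,14,85,10,9],"w":{"ad":2,"hpa":17,"i":89,"tn":0}},"j":[[63,74,61,59],{"l":9,"swn":74},[95,24]],"xn":{"bz":{"d":43,"nej":42,"y":75},"pk":[71,14,9]}}
After op 2 (add /co/4/u 5): {"co":[{"c":41,"e":25,"j":71,"y":77},{"o":46,"os":44,"t":6},{"c":35,"f":26},[82,27,96,14,72],{"q":94,"u":5,"x":50}],"dj":{"c":{"i":63,"yg":74},"cvx":[18,56],"ew":[92,14,85,10,9],"w":{"ad":2,"hpa":17,"i":89,"tn":0}},"j":[[63,74,61,59],{"l":9,"swn":74},[95,24]],"xn":{"bz":{"d":43,"nej":42,"y":75},"pk":[71,14,9]}}
After op 3 (add /co/2 14): {"co":[{"c":41,"e":25,"j":71,"y":77},{"o":46,"os":44,"t":6},14,{"c":35,"f":26},[82,27,96,14,72],{"q":94,"u":5,"x":50}],"dj":{"c":{"i":63,"yg":74},"cvx":[18,56],"ew":[92,14,85,10,9],"w":{"ad":2,"hpa":17,"i":89,"tn":0}},"j":[[63,74,61,59],{"l":9,"swn":74},[95,24]],"xn":{"bz":{"d":43,"nej":42,"y":75},"pk":[71,14,9]}}
After op 4 (remove /xn/bz/d): {"co":[{"c":41,"e":25,"j":71,"y":77},{"o":46,"os":44,"t":6},14,{"c":35,"f":26},[82,27,96,14,72],{"q":94,"u":5,"x":50}],"dj":{"c":{"i":63,"yg":74},"cvx":[18,56],"ew":[92,14,85,10,9],"w":{"ad":2,"hpa":17,"i":89,"tn":0}},"j":[[63,74,61,59],{"l":9,"swn":74},[95,24]],"xn":{"bz":{"nej":42,"y":75},"pk":[71,14,9]}}
After op 5 (replace /co/0/c 9): {"co":[{"c":9,"e":25,"j":71,"y":77},{"o":46,"os":44,"t":6},14,{"c":35,"f":26},[82,27,96,14,72],{"q":94,"u":5,"x":50}],"dj":{"c":{"i":63,"yg":74},"cvx":[18,56],"ew":[92,14,85,10,9],"w":{"ad":2,"hpa":17,"i":89,"tn":0}},"j":[[63,74,61,59],{"l":9,"swn":74},[95,24]],"xn":{"bz":{"nej":42,"y":75},"pk":[71,14,9]}}
After op 6 (remove /dj/c): {"co":[{"c":9,"e":25,"j":71,"y":77},{"o":46,"os":44,"t":6},14,{"c":35,"f":26},[82,27,96,14,72],{"q":94,"u":5,"x":50}],"dj":{"cvx":[18,56],"ew":[92,14,85,10,9],"w":{"ad":2,"hpa":17,"i":89,"tn":0}},"j":[[63,74,61,59],{"l":9,"swn":74},[95,24]],"xn":{"bz":{"nej":42,"y":75},"pk":[71,14,9]}}
After op 7 (add /co/1/o 55): {"co":[{"c":9,"e":25,"j":71,"y":77},{"o":55,"os":44,"t":6},14,{"c":35,"f":26},[82,27,96,14,72],{"q":94,"u":5,"x":50}],"dj":{"cvx":[18,56],"ew":[92,14,85,10,9],"w":{"ad":2,"hpa":17,"i":89,"tn":0}},"j":[[63,74,61,59],{"l":9,"swn":74},[95,24]],"xn":{"bz":{"nej":42,"y":75},"pk":[71,14,9]}}
After op 8 (add /dj/w/oqf 60): {"co":[{"c":9,"e":25,"j":71,"y":77},{"o":55,"os":44,"t":6},14,{"c":35,"f":26},[82,27,96,14,72],{"q":94,"u":5,"x":50}],"dj":{"cvx":[18,56],"ew":[92,14,85,10,9],"w":{"ad":2,"hpa":17,"i":89,"oqf":60,"tn":0}},"j":[[63,74,61,59],{"l":9,"swn":74},[95,24]],"xn":{"bz":{"nej":42,"y":75},"pk":[71,14,9]}}
After op 9 (replace /j/1 96): {"co":[{"c":9,"e":25,"j":71,"y":77},{"o":55,"os":44,"t":6},14,{"c":35,"f":26},[82,27,96,14,72],{"q":94,"u":5,"x":50}],"dj":{"cvx":[18,56],"ew":[92,14,85,10,9],"w":{"ad":2,"hpa":17,"i":89,"oqf":60,"tn":0}},"j":[[63,74,61,59],96,[95,24]],"xn":{"bz":{"nej":42,"y":75},"pk":[71,14,9]}}
Value at /dj/w/oqf: 60

Answer: 60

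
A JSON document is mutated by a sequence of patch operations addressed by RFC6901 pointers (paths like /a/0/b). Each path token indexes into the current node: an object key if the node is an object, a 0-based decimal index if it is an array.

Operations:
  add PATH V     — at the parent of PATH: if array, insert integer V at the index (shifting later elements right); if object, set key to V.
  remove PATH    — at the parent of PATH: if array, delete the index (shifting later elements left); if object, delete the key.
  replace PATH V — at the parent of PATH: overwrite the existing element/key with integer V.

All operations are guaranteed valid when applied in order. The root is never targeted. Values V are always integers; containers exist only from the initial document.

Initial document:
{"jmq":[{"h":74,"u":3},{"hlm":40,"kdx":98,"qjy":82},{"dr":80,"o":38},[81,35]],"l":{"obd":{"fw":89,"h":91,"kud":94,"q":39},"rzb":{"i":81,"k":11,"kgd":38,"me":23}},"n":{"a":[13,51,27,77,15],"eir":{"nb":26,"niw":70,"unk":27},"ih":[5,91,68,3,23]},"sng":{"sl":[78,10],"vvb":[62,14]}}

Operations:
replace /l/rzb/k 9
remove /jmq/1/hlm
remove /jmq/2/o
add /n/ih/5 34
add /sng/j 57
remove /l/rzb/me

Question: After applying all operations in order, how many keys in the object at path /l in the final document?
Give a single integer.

After op 1 (replace /l/rzb/k 9): {"jmq":[{"h":74,"u":3},{"hlm":40,"kdx":98,"qjy":82},{"dr":80,"o":38},[81,35]],"l":{"obd":{"fw":89,"h":91,"kud":94,"q":39},"rzb":{"i":81,"k":9,"kgd":38,"me":23}},"n":{"a":[13,51,27,77,15],"eir":{"nb":26,"niw":70,"unk":27},"ih":[5,91,68,3,23]},"sng":{"sl":[78,10],"vvb":[62,14]}}
After op 2 (remove /jmq/1/hlm): {"jmq":[{"h":74,"u":3},{"kdx":98,"qjy":82},{"dr":80,"o":38},[81,35]],"l":{"obd":{"fw":89,"h":91,"kud":94,"q":39},"rzb":{"i":81,"k":9,"kgd":38,"me":23}},"n":{"a":[13,51,27,77,15],"eir":{"nb":26,"niw":70,"unk":27},"ih":[5,91,68,3,23]},"sng":{"sl":[78,10],"vvb":[62,14]}}
After op 3 (remove /jmq/2/o): {"jmq":[{"h":74,"u":3},{"kdx":98,"qjy":82},{"dr":80},[81,35]],"l":{"obd":{"fw":89,"h":91,"kud":94,"q":39},"rzb":{"i":81,"k":9,"kgd":38,"me":23}},"n":{"a":[13,51,27,77,15],"eir":{"nb":26,"niw":70,"unk":27},"ih":[5,91,68,3,23]},"sng":{"sl":[78,10],"vvb":[62,14]}}
After op 4 (add /n/ih/5 34): {"jmq":[{"h":74,"u":3},{"kdx":98,"qjy":82},{"dr":80},[81,35]],"l":{"obd":{"fw":89,"h":91,"kud":94,"q":39},"rzb":{"i":81,"k":9,"kgd":38,"me":23}},"n":{"a":[13,51,27,77,15],"eir":{"nb":26,"niw":70,"unk":27},"ih":[5,91,68,3,23,34]},"sng":{"sl":[78,10],"vvb":[62,14]}}
After op 5 (add /sng/j 57): {"jmq":[{"h":74,"u":3},{"kdx":98,"qjy":82},{"dr":80},[81,35]],"l":{"obd":{"fw":89,"h":91,"kud":94,"q":39},"rzb":{"i":81,"k":9,"kgd":38,"me":23}},"n":{"a":[13,51,27,77,15],"eir":{"nb":26,"niw":70,"unk":27},"ih":[5,91,68,3,23,34]},"sng":{"j":57,"sl":[78,10],"vvb":[62,14]}}
After op 6 (remove /l/rzb/me): {"jmq":[{"h":74,"u":3},{"kdx":98,"qjy":82},{"dr":80},[81,35]],"l":{"obd":{"fw":89,"h":91,"kud":94,"q":39},"rzb":{"i":81,"k":9,"kgd":38}},"n":{"a":[13,51,27,77,15],"eir":{"nb":26,"niw":70,"unk":27},"ih":[5,91,68,3,23,34]},"sng":{"j":57,"sl":[78,10],"vvb":[62,14]}}
Size at path /l: 2

Answer: 2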